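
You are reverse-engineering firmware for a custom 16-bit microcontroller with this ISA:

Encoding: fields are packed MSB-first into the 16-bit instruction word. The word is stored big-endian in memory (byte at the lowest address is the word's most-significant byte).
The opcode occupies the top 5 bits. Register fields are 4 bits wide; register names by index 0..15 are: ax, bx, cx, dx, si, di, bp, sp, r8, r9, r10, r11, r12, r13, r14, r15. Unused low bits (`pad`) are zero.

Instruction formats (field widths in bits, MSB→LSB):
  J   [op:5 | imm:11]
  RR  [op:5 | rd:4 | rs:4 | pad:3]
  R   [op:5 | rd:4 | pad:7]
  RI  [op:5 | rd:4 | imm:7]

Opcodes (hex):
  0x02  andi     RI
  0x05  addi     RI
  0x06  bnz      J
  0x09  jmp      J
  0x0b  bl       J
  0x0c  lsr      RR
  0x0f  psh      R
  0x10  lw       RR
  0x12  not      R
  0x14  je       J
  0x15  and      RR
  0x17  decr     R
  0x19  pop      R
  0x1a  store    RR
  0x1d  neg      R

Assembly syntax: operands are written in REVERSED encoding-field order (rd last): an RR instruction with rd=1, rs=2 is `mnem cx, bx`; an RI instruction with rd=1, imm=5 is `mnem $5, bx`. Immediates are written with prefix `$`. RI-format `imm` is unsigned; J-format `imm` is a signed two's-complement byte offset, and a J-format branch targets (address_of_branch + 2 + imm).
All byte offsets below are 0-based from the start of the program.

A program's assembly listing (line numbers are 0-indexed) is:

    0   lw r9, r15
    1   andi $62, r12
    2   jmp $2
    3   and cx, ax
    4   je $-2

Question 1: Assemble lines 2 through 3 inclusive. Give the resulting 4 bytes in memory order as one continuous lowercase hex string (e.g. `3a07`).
2. jmp fields op=0x9:5|imm=2:11 → word 4802h → 48 02
3. and fields op=0x15:5|rd=0:4|rs=2:4|pad=0:3 → word a810h → a8 10

4802a810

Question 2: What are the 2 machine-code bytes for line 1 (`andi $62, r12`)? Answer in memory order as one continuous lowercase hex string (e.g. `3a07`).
163e

line 1 (andi): pack op=0x2:5|rd=12:4|imm=62:7 = 0x163e; big→ 16 3e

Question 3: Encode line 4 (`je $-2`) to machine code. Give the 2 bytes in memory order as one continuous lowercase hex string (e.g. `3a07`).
a7fe

line 4 (je): pack op=0x14:5|imm=-2:11 = 0xa7fe; big→ a7 fe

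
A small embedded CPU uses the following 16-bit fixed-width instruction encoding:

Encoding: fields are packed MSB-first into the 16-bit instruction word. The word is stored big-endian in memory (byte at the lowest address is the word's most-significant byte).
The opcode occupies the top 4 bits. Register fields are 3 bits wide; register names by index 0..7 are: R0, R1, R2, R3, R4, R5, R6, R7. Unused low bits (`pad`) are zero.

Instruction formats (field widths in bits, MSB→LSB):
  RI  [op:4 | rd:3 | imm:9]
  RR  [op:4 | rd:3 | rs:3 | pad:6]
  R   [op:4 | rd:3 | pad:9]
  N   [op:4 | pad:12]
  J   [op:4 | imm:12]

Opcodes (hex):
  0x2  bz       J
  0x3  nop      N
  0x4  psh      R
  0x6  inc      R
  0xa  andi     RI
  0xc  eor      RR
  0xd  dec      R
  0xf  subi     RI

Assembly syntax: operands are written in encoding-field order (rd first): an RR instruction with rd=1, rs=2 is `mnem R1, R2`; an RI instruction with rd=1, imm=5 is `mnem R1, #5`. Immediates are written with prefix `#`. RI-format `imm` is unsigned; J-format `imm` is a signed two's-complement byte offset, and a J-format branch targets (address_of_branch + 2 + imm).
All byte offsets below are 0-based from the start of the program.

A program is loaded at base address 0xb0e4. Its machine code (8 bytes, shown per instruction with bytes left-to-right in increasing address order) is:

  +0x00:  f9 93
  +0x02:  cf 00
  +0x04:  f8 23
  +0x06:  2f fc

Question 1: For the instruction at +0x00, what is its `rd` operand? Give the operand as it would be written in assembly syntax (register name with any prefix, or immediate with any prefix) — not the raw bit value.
[00] f9 93 → 0xf993
  opcode bits[15:12]=0xf: subi/RI
  rd@[11:9]=0x4 ⇒ R4
  imm@[8:0]=0x193 ⇒ #403

R4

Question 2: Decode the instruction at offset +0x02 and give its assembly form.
eor R7, R4

+0x02: cf 00 ⇒ word 0xcf00 (big)
  top 4b → 0xc → eor [RR]
  rd: (w>>9)&0x7=0x7 → R7
  rs: (w>>6)&0x7=0x4 → R4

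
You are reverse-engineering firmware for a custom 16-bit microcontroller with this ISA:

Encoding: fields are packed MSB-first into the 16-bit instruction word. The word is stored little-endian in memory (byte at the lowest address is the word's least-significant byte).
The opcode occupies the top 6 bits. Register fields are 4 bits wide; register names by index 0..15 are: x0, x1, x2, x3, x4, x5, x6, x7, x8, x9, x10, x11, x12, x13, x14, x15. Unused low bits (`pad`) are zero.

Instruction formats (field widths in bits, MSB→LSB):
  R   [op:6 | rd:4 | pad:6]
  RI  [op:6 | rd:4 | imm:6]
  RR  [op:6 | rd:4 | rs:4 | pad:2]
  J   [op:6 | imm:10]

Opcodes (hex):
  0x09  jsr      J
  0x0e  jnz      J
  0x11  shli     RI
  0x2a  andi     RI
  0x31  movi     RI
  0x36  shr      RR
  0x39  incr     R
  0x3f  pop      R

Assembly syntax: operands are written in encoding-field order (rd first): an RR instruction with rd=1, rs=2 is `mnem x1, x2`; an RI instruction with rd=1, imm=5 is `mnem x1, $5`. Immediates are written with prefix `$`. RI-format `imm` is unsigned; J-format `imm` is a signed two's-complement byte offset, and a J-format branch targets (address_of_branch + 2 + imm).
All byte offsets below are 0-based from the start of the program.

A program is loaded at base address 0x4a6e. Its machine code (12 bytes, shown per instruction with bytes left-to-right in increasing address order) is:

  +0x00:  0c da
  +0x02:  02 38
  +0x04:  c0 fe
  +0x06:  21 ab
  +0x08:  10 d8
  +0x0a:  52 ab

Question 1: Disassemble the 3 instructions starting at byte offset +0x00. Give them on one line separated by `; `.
off 0x00: read 0c da as little → 0xda0c
  opcode bits[15:10]=0x36: shr/RR
  rd: (w>>6)&0xf=0x8 → x8
  rs: (w>>2)&0xf=0x3 → x3
off 0x02: read 02 38 as little → 0x3802
  opcode bits[15:10]=0xe: jnz/J
  imm: (w>>0)&0x3ff=0x2 → $2
off 0x04: read c0 fe as little → 0xfec0
  opcode bits[15:10]=0x3f: pop/R
  rd: (w>>6)&0xf=0xb → x11

shr x8, x3; jnz $2; pop x11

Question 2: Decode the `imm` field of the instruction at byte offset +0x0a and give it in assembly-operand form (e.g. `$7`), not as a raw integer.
$18

+0x0a: 52 ab ⇒ word 0xab52 (little)
  op=0xab52>>10=0x2a ⇒ andi (RI)
  [9:6] rd=13 = x13
  [5:0] imm=18 = $18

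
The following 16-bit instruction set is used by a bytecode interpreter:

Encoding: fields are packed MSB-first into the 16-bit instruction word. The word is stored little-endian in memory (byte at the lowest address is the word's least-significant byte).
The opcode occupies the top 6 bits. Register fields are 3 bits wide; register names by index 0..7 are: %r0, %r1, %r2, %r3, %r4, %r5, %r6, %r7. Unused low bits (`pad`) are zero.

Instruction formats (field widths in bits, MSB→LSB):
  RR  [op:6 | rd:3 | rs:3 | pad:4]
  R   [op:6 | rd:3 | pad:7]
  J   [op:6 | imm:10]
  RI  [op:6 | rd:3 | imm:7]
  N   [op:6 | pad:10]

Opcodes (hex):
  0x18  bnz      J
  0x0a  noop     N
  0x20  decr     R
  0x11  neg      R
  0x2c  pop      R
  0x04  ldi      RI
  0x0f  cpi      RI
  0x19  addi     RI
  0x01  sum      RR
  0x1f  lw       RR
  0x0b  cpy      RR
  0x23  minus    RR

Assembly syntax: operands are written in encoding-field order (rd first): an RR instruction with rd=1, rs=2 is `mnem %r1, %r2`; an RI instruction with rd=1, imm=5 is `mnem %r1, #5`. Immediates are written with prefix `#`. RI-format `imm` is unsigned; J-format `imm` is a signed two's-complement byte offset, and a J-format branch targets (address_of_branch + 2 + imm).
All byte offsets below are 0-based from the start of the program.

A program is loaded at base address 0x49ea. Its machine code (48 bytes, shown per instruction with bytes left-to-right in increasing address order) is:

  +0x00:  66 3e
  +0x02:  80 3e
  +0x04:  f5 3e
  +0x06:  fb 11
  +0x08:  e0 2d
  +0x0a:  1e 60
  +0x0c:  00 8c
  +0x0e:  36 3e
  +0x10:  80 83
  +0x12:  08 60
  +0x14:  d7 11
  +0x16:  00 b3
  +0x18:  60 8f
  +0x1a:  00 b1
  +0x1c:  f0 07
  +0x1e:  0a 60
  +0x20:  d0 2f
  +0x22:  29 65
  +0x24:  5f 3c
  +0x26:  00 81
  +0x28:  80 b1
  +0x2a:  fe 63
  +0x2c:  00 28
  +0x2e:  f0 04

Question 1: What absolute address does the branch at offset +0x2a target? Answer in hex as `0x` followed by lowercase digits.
off 0x2a: read fe 63 as little → 0x63fe
  op=0x63fe>>10=0x18 ⇒ bnz (J)
  imm: (w>>0)&0x3ff=0x3fe (s10→-2) → #-2
  target = base 0x49ea + off 0x2a + 2 + imm -2 = 0x4a14

0x4a14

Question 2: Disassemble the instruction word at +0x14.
ldi %r3, #87

off 0x14: read d7 11 as little → 0x11d7
  opcode bits[15:10]=0x4: ldi/RI
  rd@[9:7]=0x3 ⇒ %r3
  imm@[6:0]=0x57 ⇒ #87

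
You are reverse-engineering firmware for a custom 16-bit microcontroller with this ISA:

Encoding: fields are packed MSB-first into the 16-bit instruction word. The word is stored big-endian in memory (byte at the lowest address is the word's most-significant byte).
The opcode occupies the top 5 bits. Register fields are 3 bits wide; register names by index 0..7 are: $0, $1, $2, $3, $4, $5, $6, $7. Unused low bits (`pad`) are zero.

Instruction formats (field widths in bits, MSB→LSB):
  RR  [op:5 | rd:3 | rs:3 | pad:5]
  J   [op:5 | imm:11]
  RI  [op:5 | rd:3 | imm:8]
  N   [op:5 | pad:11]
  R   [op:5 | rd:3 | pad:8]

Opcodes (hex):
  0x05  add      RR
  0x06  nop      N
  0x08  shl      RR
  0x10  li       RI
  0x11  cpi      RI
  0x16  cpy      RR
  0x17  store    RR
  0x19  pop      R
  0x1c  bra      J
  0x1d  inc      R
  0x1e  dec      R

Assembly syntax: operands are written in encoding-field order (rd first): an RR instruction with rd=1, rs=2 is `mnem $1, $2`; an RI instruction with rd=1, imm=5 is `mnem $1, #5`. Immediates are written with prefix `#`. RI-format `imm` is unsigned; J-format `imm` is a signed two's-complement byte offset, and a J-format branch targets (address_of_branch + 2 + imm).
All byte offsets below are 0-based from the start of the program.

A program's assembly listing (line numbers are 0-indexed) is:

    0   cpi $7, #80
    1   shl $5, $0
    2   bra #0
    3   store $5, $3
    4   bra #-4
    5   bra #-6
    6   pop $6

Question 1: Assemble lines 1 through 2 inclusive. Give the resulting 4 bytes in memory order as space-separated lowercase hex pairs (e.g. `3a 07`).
45 00 e0 00

line 1 (shl): pack op=0x8:5|rd=5:3|rs=0:3|pad=0:5 = 0x4500; big→ 45 00
line 2 (bra): pack op=0x1c:5|imm=0:11 = 0xe000; big→ e0 00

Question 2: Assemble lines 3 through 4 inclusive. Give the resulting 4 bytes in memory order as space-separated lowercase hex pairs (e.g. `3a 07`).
line 3 (store): pack op=0x17:5|rd=5:3|rs=3:3|pad=0:5 = 0xbd60; big→ bd 60
line 4 (bra): pack op=0x1c:5|imm=-4:11 = 0xe7fc; big→ e7 fc

bd 60 e7 fc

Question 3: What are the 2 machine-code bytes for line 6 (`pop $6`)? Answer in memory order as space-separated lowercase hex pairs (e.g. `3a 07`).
ce 00

L6: pop op=0x19:5|rd=6:3|pad=0:8 ⇒ 0xce00 ⇒ big ce 00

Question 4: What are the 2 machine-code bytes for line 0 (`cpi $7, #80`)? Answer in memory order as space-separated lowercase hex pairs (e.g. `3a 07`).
8f 50

L0: cpi op=0x11:5|rd=7:3|imm=80:8 ⇒ 0x8f50 ⇒ big 8f 50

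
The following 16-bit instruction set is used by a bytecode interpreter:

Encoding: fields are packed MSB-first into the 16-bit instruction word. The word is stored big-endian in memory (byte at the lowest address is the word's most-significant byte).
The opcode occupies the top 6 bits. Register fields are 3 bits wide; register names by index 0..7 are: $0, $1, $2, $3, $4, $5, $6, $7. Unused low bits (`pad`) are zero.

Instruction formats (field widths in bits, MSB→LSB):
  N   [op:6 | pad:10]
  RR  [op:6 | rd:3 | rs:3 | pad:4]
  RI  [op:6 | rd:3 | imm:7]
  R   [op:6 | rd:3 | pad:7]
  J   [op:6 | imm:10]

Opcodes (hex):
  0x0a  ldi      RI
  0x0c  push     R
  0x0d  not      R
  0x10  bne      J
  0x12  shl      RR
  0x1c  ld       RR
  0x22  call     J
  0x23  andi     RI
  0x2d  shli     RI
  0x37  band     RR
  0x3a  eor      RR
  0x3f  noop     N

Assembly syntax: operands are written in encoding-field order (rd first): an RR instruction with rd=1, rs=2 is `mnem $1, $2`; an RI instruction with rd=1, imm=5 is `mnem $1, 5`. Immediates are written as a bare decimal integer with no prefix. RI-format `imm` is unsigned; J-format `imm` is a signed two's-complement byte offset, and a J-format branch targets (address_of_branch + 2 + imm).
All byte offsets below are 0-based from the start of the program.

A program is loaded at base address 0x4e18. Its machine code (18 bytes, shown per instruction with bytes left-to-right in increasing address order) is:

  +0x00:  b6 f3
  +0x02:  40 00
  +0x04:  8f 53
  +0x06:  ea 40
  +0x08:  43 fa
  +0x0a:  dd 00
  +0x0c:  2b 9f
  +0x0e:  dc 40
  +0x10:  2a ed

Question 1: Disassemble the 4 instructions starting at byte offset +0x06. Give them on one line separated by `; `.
off 0x06: read ea 40 as big → 0xea40
  top 6b → 0x3a → eor [RR]
  [9:7] rd=4 = $4
  [6:4] rs=4 = $4
off 0x08: read 43 fa as big → 0x43fa
  top 6b → 0x10 → bne [J]
  [9:0] imm=1018 (s10→-6) = -6
off 0x0a: read dd 00 as big → 0xdd00
  top 6b → 0x37 → band [RR]
  [9:7] rd=2 = $2
  [6:4] rs=0 = $0
off 0x0c: read 2b 9f as big → 0x2b9f
  top 6b → 0xa → ldi [RI]
  [9:7] rd=7 = $7
  [6:0] imm=31 = 31

eor $4, $4; bne -6; band $2, $0; ldi $7, 31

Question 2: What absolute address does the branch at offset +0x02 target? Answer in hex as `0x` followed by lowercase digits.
0x4e1c

[02] 40 00 → 0x4000
  opcode bits[15:10]=0x10: bne/J
  imm@[9:0]=0x0 ⇒ 0
  target = base 0x4e18 + off 0x02 + 2 + imm 0 = 0x4e1c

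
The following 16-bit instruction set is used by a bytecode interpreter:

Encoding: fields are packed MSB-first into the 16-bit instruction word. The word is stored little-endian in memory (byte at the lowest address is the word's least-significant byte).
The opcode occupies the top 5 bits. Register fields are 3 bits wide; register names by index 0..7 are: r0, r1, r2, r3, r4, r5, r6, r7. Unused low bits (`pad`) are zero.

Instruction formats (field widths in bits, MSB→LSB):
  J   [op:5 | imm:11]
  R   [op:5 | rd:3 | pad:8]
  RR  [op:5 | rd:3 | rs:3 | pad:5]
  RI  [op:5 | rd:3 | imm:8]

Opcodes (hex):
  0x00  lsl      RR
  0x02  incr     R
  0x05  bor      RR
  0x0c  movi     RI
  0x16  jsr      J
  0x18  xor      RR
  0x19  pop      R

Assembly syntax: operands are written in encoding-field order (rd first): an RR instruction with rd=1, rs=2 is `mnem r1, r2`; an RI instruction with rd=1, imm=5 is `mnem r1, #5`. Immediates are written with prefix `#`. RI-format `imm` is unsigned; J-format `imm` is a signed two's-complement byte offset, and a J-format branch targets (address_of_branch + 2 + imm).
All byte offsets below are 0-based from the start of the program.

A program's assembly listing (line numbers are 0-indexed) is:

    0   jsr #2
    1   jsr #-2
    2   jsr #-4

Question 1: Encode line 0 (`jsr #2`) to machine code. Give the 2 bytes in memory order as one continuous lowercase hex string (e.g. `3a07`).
02b0

line 0 (jsr): pack op=0x16:5|imm=2:11 = 0xb002; little→ 02 b0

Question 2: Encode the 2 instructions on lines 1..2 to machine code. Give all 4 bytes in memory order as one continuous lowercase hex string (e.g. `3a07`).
line 1 (jsr): pack op=0x16:5|imm=-2:11 = 0xb7fe; little→ fe b7
line 2 (jsr): pack op=0x16:5|imm=-4:11 = 0xb7fc; little→ fc b7

feb7fcb7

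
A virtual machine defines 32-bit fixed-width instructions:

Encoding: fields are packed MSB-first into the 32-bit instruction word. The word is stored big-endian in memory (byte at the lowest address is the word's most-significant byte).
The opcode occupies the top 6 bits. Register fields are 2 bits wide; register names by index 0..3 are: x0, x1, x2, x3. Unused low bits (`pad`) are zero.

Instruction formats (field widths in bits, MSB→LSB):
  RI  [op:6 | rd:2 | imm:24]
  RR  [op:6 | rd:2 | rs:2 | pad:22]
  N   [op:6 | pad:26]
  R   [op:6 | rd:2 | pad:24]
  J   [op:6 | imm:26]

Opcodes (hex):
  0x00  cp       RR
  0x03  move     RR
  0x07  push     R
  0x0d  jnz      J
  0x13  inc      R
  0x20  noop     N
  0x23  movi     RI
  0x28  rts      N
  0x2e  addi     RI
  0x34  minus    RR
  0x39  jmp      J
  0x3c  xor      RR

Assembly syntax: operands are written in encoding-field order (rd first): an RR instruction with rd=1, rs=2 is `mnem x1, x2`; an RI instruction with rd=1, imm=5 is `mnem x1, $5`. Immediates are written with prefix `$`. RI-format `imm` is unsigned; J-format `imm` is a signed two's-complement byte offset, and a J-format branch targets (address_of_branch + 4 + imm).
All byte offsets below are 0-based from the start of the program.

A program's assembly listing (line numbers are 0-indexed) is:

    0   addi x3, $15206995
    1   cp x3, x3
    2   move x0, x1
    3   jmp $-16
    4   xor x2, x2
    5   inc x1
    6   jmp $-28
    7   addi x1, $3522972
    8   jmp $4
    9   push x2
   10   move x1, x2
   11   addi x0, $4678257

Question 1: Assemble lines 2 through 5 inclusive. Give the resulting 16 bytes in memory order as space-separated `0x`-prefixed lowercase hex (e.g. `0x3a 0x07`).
L2: move op=0x3:6|rd=0:2|rs=1:2|pad=0:22 ⇒ 0x0c400000 ⇒ big 0c 40 00 00
L3: jmp op=0x39:6|imm=-16:26 ⇒ 0xe7fffff0 ⇒ big e7 ff ff f0
L4: xor op=0x3c:6|rd=2:2|rs=2:2|pad=0:22 ⇒ 0xf2800000 ⇒ big f2 80 00 00
L5: inc op=0x13:6|rd=1:2|pad=0:24 ⇒ 0x4d000000 ⇒ big 4d 00 00 00

0x0c 0x40 0x00 0x00 0xe7 0xff 0xff 0xf0 0xf2 0x80 0x00 0x00 0x4d 0x00 0x00 0x00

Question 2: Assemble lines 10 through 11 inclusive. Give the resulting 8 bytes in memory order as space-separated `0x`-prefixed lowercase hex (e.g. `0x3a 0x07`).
line 10 (move): pack op=0x3:6|rd=1:2|rs=2:2|pad=0:22 = 0x0d800000; big→ 0d 80 00 00
line 11 (addi): pack op=0x2e:6|rd=0:2|imm=4678257:24 = 0xb8476271; big→ b8 47 62 71

0x0d 0x80 0x00 0x00 0xb8 0x47 0x62 0x71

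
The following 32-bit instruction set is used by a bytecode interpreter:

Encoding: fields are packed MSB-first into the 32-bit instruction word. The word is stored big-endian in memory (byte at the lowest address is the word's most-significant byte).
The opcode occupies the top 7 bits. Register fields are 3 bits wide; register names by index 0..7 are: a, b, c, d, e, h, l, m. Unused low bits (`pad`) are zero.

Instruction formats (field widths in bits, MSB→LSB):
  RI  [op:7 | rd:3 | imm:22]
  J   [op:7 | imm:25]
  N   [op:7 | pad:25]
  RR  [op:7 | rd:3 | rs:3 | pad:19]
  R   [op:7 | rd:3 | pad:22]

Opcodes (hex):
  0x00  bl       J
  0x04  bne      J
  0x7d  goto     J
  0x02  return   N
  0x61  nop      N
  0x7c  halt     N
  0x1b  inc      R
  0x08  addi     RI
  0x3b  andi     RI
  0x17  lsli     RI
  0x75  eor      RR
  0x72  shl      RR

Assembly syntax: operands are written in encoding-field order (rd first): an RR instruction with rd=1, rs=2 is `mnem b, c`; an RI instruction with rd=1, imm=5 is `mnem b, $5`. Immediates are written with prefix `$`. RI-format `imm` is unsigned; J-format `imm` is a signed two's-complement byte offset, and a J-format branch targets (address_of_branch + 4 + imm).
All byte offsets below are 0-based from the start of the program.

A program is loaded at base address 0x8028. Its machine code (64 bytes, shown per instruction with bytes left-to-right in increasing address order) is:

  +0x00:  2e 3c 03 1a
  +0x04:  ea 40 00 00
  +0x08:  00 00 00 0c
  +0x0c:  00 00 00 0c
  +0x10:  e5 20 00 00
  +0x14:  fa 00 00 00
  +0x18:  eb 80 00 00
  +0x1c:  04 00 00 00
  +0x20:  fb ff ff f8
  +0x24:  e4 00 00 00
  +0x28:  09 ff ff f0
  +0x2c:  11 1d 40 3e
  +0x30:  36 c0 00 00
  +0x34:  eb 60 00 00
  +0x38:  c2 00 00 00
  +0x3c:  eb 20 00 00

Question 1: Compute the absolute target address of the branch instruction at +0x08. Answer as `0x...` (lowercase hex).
0x8040

off 0x08: read 00 00 00 0c as big → 0x0000000c
  op=0x0000000c>>25=0x0 ⇒ bl (J)
  imm: (w>>0)&0x1ffffff=0xc → $12
  target = base 0x8028 + off 0x08 + 4 + imm 12 = 0x8040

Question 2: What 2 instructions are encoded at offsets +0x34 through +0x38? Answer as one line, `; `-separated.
@+34  big-endian(eb 60 00 00) = 0xeb600000
  top 7b → 0x75 → eor [RR]
  rd@[24:22]=0x5 ⇒ h
  rs@[21:19]=0x4 ⇒ e
@+38  big-endian(c2 00 00 00) = 0xc2000000
  top 7b → 0x61 → nop [N]

eor h, e; nop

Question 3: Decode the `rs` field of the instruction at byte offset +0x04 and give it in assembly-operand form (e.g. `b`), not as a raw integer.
a

[04] ea 40 00 00 → 0xea400000
  opcode bits[31:25]=0x75: eor/RR
  rd@[24:22]=0x1 ⇒ b
  rs@[21:19]=0x0 ⇒ a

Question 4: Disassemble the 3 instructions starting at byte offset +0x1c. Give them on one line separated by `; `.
+0x1c: 04 00 00 00 ⇒ word 0x04000000 (big)
  top 7b → 0x2 → return [N]
+0x20: fb ff ff f8 ⇒ word 0xfbfffff8 (big)
  top 7b → 0x7d → goto [J]
  imm: (w>>0)&0x1ffffff=0x1fffff8 (s25→-8) → $-8
+0x24: e4 00 00 00 ⇒ word 0xe4000000 (big)
  top 7b → 0x72 → shl [RR]
  rd: (w>>22)&0x7=0x0 → a
  rs: (w>>19)&0x7=0x0 → a

return; goto $-8; shl a, a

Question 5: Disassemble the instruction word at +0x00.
lsli a, $3932954

+0x00: 2e 3c 03 1a ⇒ word 0x2e3c031a (big)
  op=0x2e3c031a>>25=0x17 ⇒ lsli (RI)
  [24:22] rd=0 = a
  [21:0] imm=3932954 = $3932954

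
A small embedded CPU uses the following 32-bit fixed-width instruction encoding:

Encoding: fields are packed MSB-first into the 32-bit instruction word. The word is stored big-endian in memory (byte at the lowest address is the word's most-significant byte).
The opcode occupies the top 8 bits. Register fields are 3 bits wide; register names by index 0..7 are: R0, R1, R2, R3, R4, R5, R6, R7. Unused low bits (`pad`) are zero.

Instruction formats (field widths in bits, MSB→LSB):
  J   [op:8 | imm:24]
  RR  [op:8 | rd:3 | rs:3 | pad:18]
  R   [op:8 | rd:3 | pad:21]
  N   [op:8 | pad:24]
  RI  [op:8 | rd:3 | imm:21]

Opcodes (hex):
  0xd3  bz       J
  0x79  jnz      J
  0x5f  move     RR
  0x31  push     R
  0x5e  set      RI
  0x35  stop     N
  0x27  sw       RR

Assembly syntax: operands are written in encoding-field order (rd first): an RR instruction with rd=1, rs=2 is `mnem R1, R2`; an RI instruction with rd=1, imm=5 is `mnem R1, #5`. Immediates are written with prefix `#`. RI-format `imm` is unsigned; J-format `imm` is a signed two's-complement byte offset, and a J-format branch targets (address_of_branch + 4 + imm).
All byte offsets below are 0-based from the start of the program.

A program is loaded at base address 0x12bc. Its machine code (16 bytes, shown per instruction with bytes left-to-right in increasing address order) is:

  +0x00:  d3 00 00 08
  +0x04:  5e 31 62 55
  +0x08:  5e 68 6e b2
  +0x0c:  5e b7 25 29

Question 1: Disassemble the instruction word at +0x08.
[08] 5e 68 6e b2 → 0x5e686eb2
  top 8b → 0x5e → set [RI]
  [23:21] rd=3 = R3
  [20:0] imm=552626 = #552626

set R3, #552626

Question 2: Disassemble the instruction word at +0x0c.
set R5, #1516841

[0c] 5e b7 25 29 → 0x5eb72529
  top 8b → 0x5e → set [RI]
  rd@[23:21]=0x5 ⇒ R5
  imm@[20:0]=0x172529 ⇒ #1516841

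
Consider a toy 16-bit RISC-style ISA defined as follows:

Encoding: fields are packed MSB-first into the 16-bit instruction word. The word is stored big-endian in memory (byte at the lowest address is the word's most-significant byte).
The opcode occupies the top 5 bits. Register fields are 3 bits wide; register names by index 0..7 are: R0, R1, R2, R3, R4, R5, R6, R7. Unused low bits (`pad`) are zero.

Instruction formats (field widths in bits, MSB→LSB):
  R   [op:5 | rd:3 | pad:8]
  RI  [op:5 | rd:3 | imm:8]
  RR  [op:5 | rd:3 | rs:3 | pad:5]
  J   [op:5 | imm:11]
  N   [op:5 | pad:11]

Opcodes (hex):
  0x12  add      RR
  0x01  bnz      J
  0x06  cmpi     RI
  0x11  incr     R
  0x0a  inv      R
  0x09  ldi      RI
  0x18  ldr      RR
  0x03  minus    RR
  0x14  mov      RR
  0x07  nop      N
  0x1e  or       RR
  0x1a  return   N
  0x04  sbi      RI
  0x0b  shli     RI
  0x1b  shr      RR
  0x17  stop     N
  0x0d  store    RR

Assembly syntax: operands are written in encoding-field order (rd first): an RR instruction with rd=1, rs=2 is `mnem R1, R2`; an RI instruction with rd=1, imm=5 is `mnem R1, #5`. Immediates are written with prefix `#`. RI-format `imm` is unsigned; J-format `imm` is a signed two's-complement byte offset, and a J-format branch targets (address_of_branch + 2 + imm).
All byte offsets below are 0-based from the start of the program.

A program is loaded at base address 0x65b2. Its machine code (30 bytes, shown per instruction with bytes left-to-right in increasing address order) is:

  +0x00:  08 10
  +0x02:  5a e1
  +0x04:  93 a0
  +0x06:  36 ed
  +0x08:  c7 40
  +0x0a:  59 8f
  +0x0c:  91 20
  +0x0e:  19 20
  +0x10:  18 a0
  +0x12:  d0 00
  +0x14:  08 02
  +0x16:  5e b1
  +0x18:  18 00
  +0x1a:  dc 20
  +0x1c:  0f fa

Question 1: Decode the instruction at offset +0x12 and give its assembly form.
@+12  big-endian(d0 00) = 0xd000
  top 5b → 0x1a → return [N]

return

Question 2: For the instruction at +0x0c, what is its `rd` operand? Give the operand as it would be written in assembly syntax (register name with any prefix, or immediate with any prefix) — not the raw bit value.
@+0c  big-endian(91 20) = 0x9120
  top 5b → 0x12 → add [RR]
  rd: (w>>8)&0x7=0x1 → R1
  rs: (w>>5)&0x7=0x1 → R1

R1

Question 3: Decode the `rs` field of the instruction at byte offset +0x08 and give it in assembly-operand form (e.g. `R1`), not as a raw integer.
[08] c7 40 → 0xc740
  top 5b → 0x18 → ldr [RR]
  rd@[10:8]=0x7 ⇒ R7
  rs@[7:5]=0x2 ⇒ R2

R2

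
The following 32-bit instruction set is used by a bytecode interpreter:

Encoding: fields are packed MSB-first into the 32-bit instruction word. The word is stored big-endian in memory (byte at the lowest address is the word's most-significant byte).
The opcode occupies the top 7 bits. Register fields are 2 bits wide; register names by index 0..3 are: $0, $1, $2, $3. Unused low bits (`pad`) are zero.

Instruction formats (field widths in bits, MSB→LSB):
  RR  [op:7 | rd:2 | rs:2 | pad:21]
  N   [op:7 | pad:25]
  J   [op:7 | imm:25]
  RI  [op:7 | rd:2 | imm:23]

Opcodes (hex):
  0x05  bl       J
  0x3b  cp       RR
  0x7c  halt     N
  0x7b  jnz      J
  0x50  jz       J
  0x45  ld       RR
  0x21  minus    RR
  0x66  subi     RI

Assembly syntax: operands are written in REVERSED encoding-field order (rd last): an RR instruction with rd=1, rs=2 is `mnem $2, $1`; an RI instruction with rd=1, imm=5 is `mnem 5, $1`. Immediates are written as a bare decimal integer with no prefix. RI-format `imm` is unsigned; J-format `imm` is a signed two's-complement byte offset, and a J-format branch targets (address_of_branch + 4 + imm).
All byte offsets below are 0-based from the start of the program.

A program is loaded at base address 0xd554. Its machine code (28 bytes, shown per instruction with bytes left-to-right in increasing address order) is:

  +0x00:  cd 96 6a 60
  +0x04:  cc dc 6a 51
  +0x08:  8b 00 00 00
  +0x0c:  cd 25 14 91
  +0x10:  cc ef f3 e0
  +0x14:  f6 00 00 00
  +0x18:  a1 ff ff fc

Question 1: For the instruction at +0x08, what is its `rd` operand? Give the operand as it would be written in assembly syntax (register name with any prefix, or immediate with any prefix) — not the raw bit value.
$2

+0x08: 8b 00 00 00 ⇒ word 0x8b000000 (big)
  opcode bits[31:25]=0x45: ld/RR
  rd: (w>>23)&0x3=0x2 → $2
  rs: (w>>21)&0x3=0x0 → $0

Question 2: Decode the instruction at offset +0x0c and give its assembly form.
subi 2430097, $2

@+0c  big-endian(cd 25 14 91) = 0xcd251491
  top 7b → 0x66 → subi [RI]
  rd: (w>>23)&0x3=0x2 → $2
  imm: (w>>0)&0x7fffff=0x251491 → 2430097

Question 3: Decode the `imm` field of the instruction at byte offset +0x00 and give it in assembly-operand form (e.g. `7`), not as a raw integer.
@+00  big-endian(cd 96 6a 60) = 0xcd966a60
  op=0xcd966a60>>25=0x66 ⇒ subi (RI)
  [24:23] rd=3 = $3
  [22:0] imm=1469024 = 1469024

1469024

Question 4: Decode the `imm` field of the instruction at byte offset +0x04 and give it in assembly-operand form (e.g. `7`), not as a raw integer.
@+04  big-endian(cc dc 6a 51) = 0xccdc6a51
  opcode bits[31:25]=0x66: subi/RI
  rd: (w>>23)&0x3=0x1 → $1
  imm: (w>>0)&0x7fffff=0x5c6a51 → 6056529

6056529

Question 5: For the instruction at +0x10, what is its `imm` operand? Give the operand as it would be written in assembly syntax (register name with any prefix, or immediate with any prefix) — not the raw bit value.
@+10  big-endian(cc ef f3 e0) = 0xcceff3e0
  op=0xcceff3e0>>25=0x66 ⇒ subi (RI)
  rd: (w>>23)&0x3=0x1 → $1
  imm: (w>>0)&0x7fffff=0x6ff3e0 → 7336928

7336928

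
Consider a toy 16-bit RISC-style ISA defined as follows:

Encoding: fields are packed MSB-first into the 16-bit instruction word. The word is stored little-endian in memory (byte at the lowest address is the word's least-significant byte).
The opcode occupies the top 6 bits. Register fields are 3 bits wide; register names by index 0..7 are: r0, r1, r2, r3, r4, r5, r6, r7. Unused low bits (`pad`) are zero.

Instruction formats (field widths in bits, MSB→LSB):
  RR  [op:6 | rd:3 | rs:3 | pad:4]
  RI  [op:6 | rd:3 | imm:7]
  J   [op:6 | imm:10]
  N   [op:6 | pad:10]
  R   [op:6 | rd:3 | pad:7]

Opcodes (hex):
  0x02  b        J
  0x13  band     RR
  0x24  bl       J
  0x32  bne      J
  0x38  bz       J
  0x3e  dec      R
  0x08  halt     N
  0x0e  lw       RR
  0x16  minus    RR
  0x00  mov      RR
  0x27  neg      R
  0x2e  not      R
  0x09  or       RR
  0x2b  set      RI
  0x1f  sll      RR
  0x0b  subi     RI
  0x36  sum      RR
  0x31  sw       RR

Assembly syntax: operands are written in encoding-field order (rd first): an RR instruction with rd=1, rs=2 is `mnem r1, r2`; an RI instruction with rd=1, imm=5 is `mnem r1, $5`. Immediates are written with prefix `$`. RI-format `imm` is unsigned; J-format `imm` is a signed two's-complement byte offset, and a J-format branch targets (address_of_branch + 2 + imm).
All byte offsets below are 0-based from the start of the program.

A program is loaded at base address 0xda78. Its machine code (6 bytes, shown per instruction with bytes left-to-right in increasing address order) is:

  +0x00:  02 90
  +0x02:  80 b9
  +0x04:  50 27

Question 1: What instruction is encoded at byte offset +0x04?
off 0x04: read 50 27 as little → 0x2750
  top 6b → 0x9 → or [RR]
  [9:7] rd=6 = r6
  [6:4] rs=5 = r5

or r6, r5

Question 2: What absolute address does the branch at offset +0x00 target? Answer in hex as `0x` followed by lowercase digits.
[00] 02 90 → 0x9002
  top 6b → 0x24 → bl [J]
  imm@[9:0]=0x2 ⇒ $2
  target = base 0xda78 + off 0x00 + 2 + imm 2 = 0xda7c

0xda7c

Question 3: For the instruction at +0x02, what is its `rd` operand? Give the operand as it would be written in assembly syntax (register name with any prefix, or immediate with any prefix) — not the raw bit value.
r3

@+02  little-endian(80 b9) = 0xb980
  top 6b → 0x2e → not [R]
  rd: (w>>7)&0x7=0x3 → r3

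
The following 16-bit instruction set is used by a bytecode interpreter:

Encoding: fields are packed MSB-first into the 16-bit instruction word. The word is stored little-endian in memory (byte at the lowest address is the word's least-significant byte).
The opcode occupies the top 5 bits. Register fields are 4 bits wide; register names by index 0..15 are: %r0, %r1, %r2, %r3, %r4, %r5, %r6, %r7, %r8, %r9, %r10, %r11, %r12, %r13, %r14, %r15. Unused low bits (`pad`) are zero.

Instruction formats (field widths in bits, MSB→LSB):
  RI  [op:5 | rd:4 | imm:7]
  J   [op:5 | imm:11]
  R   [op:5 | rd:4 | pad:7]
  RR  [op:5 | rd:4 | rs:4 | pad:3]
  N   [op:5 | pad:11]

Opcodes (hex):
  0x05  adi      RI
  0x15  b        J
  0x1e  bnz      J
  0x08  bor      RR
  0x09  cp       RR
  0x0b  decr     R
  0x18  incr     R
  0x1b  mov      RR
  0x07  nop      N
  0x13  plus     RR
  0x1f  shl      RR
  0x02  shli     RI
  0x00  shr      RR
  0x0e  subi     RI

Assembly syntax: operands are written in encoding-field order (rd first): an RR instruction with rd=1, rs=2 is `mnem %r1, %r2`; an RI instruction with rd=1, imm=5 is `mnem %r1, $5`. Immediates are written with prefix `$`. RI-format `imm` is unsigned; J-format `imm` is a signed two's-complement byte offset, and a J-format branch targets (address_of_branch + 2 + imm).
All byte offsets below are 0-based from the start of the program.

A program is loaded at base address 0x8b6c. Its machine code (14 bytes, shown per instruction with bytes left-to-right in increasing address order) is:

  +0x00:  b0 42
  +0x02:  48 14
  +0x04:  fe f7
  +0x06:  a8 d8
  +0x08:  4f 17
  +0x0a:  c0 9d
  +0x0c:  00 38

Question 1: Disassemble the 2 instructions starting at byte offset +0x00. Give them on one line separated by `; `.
+0x00: b0 42 ⇒ word 0x42b0 (little)
  opcode bits[15:11]=0x8: bor/RR
  rd@[10:7]=0x5 ⇒ %r5
  rs@[6:3]=0x6 ⇒ %r6
+0x02: 48 14 ⇒ word 0x1448 (little)
  opcode bits[15:11]=0x2: shli/RI
  rd@[10:7]=0x8 ⇒ %r8
  imm@[6:0]=0x48 ⇒ $72

bor %r5, %r6; shli %r8, $72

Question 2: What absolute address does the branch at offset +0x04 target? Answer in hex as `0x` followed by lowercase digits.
0x8b70

[04] fe f7 → 0xf7fe
  top 5b → 0x1e → bnz [J]
  imm: (w>>0)&0x7ff=0x7fe (s11→-2) → $-2
  target = base 0x8b6c + off 0x04 + 2 + imm -2 = 0x8b70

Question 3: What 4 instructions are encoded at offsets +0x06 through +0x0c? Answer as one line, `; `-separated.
mov %r1, %r5; shli %r14, $79; plus %r11, %r8; nop

[06] a8 d8 → 0xd8a8
  op=0xd8a8>>11=0x1b ⇒ mov (RR)
  rd: (w>>7)&0xf=0x1 → %r1
  rs: (w>>3)&0xf=0x5 → %r5
[08] 4f 17 → 0x174f
  op=0x174f>>11=0x2 ⇒ shli (RI)
  rd: (w>>7)&0xf=0xe → %r14
  imm: (w>>0)&0x7f=0x4f → $79
[0a] c0 9d → 0x9dc0
  op=0x9dc0>>11=0x13 ⇒ plus (RR)
  rd: (w>>7)&0xf=0xb → %r11
  rs: (w>>3)&0xf=0x8 → %r8
[0c] 00 38 → 0x3800
  op=0x3800>>11=0x7 ⇒ nop (N)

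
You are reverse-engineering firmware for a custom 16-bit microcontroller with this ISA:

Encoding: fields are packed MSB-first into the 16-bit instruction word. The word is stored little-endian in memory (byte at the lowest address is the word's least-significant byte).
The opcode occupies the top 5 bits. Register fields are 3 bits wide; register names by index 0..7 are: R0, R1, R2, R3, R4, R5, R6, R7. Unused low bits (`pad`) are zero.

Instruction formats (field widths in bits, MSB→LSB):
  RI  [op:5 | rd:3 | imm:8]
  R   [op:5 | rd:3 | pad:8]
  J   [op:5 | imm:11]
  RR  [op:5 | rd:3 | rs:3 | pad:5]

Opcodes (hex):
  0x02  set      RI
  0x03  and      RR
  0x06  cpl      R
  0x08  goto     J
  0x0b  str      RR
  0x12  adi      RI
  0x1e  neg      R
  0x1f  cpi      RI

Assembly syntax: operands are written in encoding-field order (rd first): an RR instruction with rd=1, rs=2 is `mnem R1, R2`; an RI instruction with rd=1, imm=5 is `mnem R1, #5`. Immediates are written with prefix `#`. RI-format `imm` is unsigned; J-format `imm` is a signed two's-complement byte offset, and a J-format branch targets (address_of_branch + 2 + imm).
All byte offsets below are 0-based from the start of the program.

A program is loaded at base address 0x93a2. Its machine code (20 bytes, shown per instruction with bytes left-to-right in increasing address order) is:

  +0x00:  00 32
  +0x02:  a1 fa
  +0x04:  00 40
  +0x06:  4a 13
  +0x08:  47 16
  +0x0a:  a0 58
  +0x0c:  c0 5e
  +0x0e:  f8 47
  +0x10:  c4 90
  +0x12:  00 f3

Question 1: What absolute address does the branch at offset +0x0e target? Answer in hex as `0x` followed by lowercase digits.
0x93aa

[0e] f8 47 → 0x47f8
  top 5b → 0x8 → goto [J]
  imm: (w>>0)&0x7ff=0x7f8 (s11→-8) → #-8
  target = base 0x93a2 + off 0x0e + 2 + imm -8 = 0x93aa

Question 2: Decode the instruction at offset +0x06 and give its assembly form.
set R3, #74

[06] 4a 13 → 0x134a
  opcode bits[15:11]=0x2: set/RI
  [10:8] rd=3 = R3
  [7:0] imm=74 = #74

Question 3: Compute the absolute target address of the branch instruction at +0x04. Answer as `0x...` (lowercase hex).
off 0x04: read 00 40 as little → 0x4000
  op=0x4000>>11=0x8 ⇒ goto (J)
  imm@[10:0]=0x0 ⇒ #0
  target = base 0x93a2 + off 0x04 + 2 + imm 0 = 0x93a8

0x93a8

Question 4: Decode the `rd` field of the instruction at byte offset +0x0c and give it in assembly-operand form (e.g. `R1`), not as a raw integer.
R6

off 0x0c: read c0 5e as little → 0x5ec0
  opcode bits[15:11]=0xb: str/RR
  rd@[10:8]=0x6 ⇒ R6
  rs@[7:5]=0x6 ⇒ R6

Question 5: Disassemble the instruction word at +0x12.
neg R3

off 0x12: read 00 f3 as little → 0xf300
  opcode bits[15:11]=0x1e: neg/R
  rd: (w>>8)&0x7=0x3 → R3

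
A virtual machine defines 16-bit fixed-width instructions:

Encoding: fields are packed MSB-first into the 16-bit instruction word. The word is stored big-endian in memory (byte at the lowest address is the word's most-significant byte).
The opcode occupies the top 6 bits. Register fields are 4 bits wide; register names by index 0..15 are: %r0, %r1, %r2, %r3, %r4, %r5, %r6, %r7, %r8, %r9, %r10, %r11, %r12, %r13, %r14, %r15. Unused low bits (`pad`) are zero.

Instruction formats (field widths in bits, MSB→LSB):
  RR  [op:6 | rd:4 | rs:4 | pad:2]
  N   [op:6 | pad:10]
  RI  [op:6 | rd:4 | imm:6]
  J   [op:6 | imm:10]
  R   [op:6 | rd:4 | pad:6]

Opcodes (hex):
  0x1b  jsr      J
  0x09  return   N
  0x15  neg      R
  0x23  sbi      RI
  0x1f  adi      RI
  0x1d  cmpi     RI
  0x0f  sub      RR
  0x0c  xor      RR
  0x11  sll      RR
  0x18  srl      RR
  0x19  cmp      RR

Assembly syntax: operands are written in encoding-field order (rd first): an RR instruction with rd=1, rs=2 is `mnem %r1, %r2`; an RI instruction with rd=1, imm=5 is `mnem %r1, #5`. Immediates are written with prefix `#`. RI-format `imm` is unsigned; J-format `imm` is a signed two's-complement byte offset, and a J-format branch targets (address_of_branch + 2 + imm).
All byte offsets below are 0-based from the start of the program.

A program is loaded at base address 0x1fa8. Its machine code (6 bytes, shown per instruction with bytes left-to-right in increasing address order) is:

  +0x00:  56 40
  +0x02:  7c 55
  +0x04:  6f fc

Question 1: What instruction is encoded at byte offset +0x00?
neg %r9

off 0x00: read 56 40 as big → 0x5640
  top 6b → 0x15 → neg [R]
  rd: (w>>6)&0xf=0x9 → %r9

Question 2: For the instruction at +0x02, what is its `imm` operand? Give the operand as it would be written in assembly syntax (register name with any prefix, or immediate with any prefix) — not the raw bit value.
[02] 7c 55 → 0x7c55
  op=0x7c55>>10=0x1f ⇒ adi (RI)
  rd@[9:6]=0x1 ⇒ %r1
  imm@[5:0]=0x15 ⇒ #21

#21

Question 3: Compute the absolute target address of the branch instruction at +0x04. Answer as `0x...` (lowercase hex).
[04] 6f fc → 0x6ffc
  op=0x6ffc>>10=0x1b ⇒ jsr (J)
  [9:0] imm=1020 (s10→-4) = #-4
  target = base 0x1fa8 + off 0x04 + 2 + imm -4 = 0x1faa

0x1faa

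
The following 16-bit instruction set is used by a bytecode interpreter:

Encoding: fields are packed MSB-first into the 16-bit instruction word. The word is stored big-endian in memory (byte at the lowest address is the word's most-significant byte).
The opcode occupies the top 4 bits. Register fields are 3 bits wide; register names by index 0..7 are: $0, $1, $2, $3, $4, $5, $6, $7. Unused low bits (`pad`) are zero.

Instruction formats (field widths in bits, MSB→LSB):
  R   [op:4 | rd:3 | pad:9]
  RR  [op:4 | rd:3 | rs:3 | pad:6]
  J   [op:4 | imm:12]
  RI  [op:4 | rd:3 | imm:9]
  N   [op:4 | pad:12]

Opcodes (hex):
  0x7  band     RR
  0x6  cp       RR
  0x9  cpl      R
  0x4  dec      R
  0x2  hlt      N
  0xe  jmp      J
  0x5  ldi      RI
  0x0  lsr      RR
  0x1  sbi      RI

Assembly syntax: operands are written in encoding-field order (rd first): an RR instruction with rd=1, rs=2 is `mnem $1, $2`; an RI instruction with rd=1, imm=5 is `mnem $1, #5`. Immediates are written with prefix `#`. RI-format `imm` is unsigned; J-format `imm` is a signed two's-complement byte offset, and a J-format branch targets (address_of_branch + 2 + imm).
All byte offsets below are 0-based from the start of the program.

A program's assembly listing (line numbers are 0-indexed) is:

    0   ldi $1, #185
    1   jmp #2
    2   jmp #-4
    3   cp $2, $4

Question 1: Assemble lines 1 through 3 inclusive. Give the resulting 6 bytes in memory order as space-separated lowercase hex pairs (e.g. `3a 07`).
L1: jmp op=0xe:4|imm=2:12 ⇒ 0xe002 ⇒ big e0 02
L2: jmp op=0xe:4|imm=-4:12 ⇒ 0xeffc ⇒ big ef fc
L3: cp op=0x6:4|rd=2:3|rs=4:3|pad=0:6 ⇒ 0x6500 ⇒ big 65 00

e0 02 ef fc 65 00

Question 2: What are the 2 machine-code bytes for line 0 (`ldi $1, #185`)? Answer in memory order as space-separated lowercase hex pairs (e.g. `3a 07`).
0. ldi fields op=0x5:4|rd=1:3|imm=185:9 → word 52b9h → 52 b9

52 b9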